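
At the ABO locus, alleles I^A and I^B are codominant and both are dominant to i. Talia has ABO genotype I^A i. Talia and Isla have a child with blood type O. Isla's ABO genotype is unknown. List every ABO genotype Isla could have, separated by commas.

For each candidate genotype of Isla, check whether crossing it with I^A i can produce every observed child phenotype.
  I^A I^A → possible child types {A} ✗
  I^A I^B → possible child types {A, B, AB} ✗
  I^A i → possible child types {O, A} ✓
  I^B I^B → possible child types {B, AB} ✗
  I^B i → possible child types {O, A, B, AB} ✓
  i i → possible child types {O, A} ✓

I^A i, I^B i, i i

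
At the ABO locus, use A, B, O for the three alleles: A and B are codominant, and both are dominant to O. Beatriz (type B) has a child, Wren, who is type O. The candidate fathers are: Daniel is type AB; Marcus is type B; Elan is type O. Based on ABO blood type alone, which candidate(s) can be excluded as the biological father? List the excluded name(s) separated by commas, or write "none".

Daniel

A candidate is excluded only if no genotype consistent with his phenotype could produce a type O child with a type B mother.
Daniel (type AB): no genotype consistent with that phenotype can produce a type-O child with a type-B mother.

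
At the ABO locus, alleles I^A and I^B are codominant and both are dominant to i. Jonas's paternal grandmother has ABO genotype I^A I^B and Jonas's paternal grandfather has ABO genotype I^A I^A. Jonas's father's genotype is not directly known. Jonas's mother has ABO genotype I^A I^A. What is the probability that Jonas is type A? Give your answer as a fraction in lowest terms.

Jonas's father's ABO genotype from I^A I^B × I^A I^A: 1/2 I^A I^A, 1/2 I^A I^B.
Crossing each possibility with the mother I^A I^A and summing P(type A): 1/2·1 + 1/2·1/2 = 3/4.

3/4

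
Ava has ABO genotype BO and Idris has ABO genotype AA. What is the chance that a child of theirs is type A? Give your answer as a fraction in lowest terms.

1/2

ABO cross BO × AA → offspring phenotypes: 1/2 A, 1/2 AB.
So P(type A) = 1/2.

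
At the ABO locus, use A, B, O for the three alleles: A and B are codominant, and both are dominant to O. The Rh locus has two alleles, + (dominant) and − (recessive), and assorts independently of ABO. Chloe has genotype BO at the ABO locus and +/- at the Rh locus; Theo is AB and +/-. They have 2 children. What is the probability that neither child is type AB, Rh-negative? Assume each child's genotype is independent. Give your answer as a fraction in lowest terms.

225/256

ABO cross BO × AB → 1/4 A, 1/2 B, 1/4 AB.
Rh cross +/- × +/- → 3/4 Rh+, 1/4 Rh-; so P(type AB, Rh-negative) = 1/4 × 1/4 = 1/16 per child.
P(not type AB, Rh-negative) = 15/16 for one child; (15/16)^2 = 225/256.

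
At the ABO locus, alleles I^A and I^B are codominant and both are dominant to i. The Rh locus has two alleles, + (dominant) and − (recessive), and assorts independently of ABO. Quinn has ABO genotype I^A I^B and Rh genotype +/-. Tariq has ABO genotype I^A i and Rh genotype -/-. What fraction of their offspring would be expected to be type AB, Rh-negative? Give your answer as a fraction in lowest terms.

ABO cross I^A I^B × I^A i → offspring phenotypes: 1/2 A, 1/4 B, 1/4 AB.
Rh cross +/- × -/- → 1/2 Rh+, 1/2 Rh-.
Independent loci: P(type AB, Rh-negative) = 1/4 × 1/2 = 1/8.

1/8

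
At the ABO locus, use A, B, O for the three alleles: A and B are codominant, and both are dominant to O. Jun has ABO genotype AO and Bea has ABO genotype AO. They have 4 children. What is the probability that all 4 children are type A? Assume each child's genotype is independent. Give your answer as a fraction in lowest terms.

ABO cross AO × AO → 1/4 O, 3/4 A.
So P(type A) = 3/4 per child.
All 4 independent: (3/4)^4 = 81/256.

81/256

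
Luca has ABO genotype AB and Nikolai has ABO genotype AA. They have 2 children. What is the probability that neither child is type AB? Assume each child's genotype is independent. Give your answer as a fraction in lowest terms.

ABO cross AB × AA → 1/2 A, 1/2 AB.
So P(type AB) = 1/2 per child.
P(not type AB) = 1/2 for one child; (1/2)^2 = 1/4.

1/4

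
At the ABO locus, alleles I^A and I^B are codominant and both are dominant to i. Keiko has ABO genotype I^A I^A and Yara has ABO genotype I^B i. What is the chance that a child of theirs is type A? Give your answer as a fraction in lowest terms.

ABO cross I^A I^A × I^B i → offspring phenotypes: 1/2 A, 1/2 AB.
So P(type A) = 1/2.

1/2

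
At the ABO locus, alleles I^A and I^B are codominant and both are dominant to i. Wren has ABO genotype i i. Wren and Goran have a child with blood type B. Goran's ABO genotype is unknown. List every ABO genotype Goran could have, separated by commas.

I^A I^B, I^B I^B, I^B i

For each candidate genotype of Goran, check whether crossing it with i i can produce every observed child phenotype.
  I^A I^A → possible child types {A} ✗
  I^A I^B → possible child types {A, B} ✓
  I^A i → possible child types {O, A} ✗
  I^B I^B → possible child types {B} ✓
  I^B i → possible child types {O, B} ✓
  i i → possible child types {O} ✗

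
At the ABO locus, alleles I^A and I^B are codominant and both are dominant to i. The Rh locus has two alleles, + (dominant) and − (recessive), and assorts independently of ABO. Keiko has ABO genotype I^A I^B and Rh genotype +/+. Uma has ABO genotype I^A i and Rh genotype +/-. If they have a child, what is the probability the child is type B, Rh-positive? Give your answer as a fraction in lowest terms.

1/4

ABO cross I^A I^B × I^A i → offspring phenotypes: 1/2 A, 1/4 B, 1/4 AB.
Rh cross +/+ × +/- → 1 Rh+.
Independent loci: P(type B, Rh-positive) = 1/4 × 1 = 1/4.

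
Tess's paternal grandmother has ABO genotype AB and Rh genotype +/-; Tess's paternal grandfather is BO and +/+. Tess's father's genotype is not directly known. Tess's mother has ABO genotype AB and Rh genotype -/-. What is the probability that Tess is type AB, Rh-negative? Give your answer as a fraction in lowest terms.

3/32

Tess's father's ABO genotype from AB × BO: 1/4 AB, 1/4 AO, 1/4 BB, 1/4 BO.
Crossing each possibility with the mother AB and summing P(type AB): 1/4·1/2 + 1/4·1/4 + 1/4·1/2 + 1/4·1/4 = 3/8.
Similarly for Rh via the father's Rh distribution: P(Rh-) = 1/4.
Independent loci: 3/8 × 1/4 = 3/32.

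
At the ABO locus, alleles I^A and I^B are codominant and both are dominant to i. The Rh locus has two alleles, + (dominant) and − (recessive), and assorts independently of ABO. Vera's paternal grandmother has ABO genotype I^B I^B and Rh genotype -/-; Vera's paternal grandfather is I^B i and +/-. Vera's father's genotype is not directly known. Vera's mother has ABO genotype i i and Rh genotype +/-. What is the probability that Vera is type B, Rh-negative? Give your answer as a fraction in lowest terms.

Vera's father's ABO genotype from I^B I^B × I^B i: 1/2 I^B I^B, 1/2 I^B i.
Crossing each possibility with the mother i i and summing P(type B): 1/2·1 + 1/2·1/2 = 3/4.
Similarly for Rh via the father's Rh distribution: P(Rh-) = 3/8.
Independent loci: 3/4 × 3/8 = 9/32.

9/32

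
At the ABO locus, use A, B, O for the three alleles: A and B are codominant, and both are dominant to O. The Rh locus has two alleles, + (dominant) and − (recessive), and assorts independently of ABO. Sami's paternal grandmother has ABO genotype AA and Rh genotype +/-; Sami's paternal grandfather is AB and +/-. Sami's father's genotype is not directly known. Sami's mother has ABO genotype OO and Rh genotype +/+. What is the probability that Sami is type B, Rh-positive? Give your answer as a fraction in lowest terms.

1/4

Sami's father's ABO genotype from AA × AB: 1/2 AA, 1/2 AB.
Crossing each possibility with the mother OO and summing P(type B): 1/2·0 + 1/2·1/2 = 1/4.
Similarly for Rh via the father's Rh distribution: P(Rh+) = 1.
Independent loci: 1/4 × 1 = 1/4.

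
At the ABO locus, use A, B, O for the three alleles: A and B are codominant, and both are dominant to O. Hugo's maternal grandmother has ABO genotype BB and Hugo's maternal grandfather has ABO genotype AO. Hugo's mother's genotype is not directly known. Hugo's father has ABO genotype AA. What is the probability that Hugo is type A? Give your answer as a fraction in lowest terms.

Hugo's mother's ABO genotype from BB × AO: 1/2 AB, 1/2 BO.
Crossing each possibility with the father AA and summing P(type A): 1/2·1/2 + 1/2·1/2 = 1/2.

1/2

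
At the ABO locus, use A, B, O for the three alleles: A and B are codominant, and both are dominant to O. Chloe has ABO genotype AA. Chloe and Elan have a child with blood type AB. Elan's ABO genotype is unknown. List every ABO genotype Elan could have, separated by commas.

AB, BB, BO

For each candidate genotype of Elan, check whether crossing it with AA can produce every observed child phenotype.
  AA → possible child types {A} ✗
  AB → possible child types {A, AB} ✓
  AO → possible child types {A} ✗
  BB → possible child types {AB} ✓
  BO → possible child types {A, AB} ✓
  OO → possible child types {A} ✗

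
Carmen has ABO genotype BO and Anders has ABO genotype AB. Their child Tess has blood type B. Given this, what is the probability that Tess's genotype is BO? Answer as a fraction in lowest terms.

Cross BO × AB → 1/4 AB, 1/4 AO, 1/4 BB, 1/4 BO.
Type-B genotypes among offspring: BB (1/4), BO (1/4); total 1/2.
P(BO | type B) = (1/4) / (1/2) = 1/2.

1/2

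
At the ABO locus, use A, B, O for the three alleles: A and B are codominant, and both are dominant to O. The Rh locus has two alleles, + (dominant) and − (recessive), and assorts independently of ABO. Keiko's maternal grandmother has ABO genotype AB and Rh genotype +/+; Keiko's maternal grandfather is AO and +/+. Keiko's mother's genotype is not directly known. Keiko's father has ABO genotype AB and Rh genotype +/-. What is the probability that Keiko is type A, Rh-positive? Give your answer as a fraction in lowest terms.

3/8

Keiko's mother's ABO genotype from AB × AO: 1/4 AA, 1/4 AB, 1/4 AO, 1/4 BO.
Crossing each possibility with the father AB and summing P(type A): 1/4·1/2 + 1/4·1/4 + 1/4·1/2 + 1/4·1/4 = 3/8.
Similarly for Rh via the mother's Rh distribution: P(Rh+) = 1.
Independent loci: 3/8 × 1 = 3/8.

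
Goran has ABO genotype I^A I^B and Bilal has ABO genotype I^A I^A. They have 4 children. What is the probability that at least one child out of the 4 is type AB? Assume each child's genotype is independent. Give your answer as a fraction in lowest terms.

15/16

ABO cross I^A I^B × I^A I^A → 1/2 A, 1/2 AB.
So P(type AB) = 1/2 per child.
P(none) = (1/2)^4 = 1/16; P(at least one) = 1 − 1/16 = 15/16.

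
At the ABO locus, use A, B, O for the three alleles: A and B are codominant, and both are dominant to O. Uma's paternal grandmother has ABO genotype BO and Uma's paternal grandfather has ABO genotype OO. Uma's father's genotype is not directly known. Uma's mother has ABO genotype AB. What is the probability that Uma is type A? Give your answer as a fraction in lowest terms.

Uma's father's ABO genotype from BO × OO: 1/2 BO, 1/2 OO.
Crossing each possibility with the mother AB and summing P(type A): 1/2·1/4 + 1/2·1/2 = 3/8.

3/8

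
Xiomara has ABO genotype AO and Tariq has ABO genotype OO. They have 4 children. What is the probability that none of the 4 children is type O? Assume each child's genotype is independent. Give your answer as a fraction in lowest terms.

ABO cross AO × OO → 1/2 O, 1/2 A.
So P(type O) = 1/2 per child.
P(not type O) = 1/2 for one child; (1/2)^4 = 1/16.

1/16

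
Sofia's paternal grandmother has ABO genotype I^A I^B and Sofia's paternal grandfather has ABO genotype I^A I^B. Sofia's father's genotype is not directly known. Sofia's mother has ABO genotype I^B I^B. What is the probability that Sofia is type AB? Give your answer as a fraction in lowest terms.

1/2

Sofia's father's ABO genotype from I^A I^B × I^A I^B: 1/4 I^A I^A, 1/2 I^A I^B, 1/4 I^B I^B.
Crossing each possibility with the mother I^B I^B and summing P(type AB): 1/4·1 + 1/2·1/2 + 1/4·0 = 1/2.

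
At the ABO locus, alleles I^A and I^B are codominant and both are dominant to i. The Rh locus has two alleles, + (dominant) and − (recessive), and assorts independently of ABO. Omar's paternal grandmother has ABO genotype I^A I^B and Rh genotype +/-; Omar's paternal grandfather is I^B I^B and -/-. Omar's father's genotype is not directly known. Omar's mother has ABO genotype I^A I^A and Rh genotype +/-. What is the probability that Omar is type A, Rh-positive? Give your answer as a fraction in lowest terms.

5/32

Omar's father's ABO genotype from I^A I^B × I^B I^B: 1/2 I^A I^B, 1/2 I^B I^B.
Crossing each possibility with the mother I^A I^A and summing P(type A): 1/2·1/2 + 1/2·0 = 1/4.
Similarly for Rh via the father's Rh distribution: P(Rh+) = 5/8.
Independent loci: 1/4 × 5/8 = 5/32.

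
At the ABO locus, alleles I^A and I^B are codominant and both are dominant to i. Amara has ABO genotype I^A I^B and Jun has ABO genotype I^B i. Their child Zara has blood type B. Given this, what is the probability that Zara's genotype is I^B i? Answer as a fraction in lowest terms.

1/2

Cross I^A I^B × I^B i → 1/4 I^A I^B, 1/4 I^A i, 1/4 I^B I^B, 1/4 I^B i.
Type-B genotypes among offspring: I^B I^B (1/4), I^B i (1/4); total 1/2.
P(I^B i | type B) = (1/4) / (1/2) = 1/2.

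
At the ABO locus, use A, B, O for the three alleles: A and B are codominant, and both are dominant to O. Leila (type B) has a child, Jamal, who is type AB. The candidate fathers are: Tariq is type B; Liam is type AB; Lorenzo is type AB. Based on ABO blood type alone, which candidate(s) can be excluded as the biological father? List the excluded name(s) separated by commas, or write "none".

Tariq

A candidate is excluded only if no genotype consistent with his phenotype could produce a type AB child with a type B mother.
Tariq (type B): no genotype consistent with that phenotype can produce a type-AB child with a type-B mother.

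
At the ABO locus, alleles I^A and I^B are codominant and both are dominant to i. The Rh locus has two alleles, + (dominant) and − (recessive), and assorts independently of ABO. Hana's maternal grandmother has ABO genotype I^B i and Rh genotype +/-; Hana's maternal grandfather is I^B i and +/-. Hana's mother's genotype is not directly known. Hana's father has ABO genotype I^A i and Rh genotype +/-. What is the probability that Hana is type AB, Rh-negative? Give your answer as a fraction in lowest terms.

Hana's mother's ABO genotype from I^B i × I^B i: 1/4 I^B I^B, 1/2 I^B i, 1/4 i i.
Crossing each possibility with the father I^A i and summing P(type AB): 1/4·1/2 + 1/2·1/4 + 1/4·0 = 1/4.
Similarly for Rh via the mother's Rh distribution: P(Rh-) = 1/4.
Independent loci: 1/4 × 1/4 = 1/16.

1/16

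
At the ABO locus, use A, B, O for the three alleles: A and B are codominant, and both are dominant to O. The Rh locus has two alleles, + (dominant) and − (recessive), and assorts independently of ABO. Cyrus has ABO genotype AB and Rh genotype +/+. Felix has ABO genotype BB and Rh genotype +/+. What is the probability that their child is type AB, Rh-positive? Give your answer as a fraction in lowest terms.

1/2

ABO cross AB × BB → offspring phenotypes: 1/2 B, 1/2 AB.
Rh cross +/+ × +/+ → 1 Rh+.
Independent loci: P(type AB, Rh-positive) = 1/2 × 1 = 1/2.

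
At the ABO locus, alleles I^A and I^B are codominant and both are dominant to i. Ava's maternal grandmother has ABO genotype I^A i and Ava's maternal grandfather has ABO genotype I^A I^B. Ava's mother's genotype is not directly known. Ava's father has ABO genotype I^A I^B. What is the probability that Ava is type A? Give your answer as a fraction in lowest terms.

Ava's mother's ABO genotype from I^A i × I^A I^B: 1/4 I^A I^A, 1/4 I^A I^B, 1/4 I^A i, 1/4 I^B i.
Crossing each possibility with the father I^A I^B and summing P(type A): 1/4·1/2 + 1/4·1/4 + 1/4·1/2 + 1/4·1/4 = 3/8.

3/8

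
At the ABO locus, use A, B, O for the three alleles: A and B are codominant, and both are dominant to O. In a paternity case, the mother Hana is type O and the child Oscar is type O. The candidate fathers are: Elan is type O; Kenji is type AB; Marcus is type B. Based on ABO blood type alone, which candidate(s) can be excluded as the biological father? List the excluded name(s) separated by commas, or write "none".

Kenji

A candidate is excluded only if no genotype consistent with his phenotype could produce a type O child with a type O mother.
Kenji (type AB): no genotype consistent with that phenotype can produce a type-O child with a type-O mother.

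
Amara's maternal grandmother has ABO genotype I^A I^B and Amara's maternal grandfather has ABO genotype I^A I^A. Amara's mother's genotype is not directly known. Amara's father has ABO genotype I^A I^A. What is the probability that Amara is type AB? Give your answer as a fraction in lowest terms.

1/4

Amara's mother's ABO genotype from I^A I^B × I^A I^A: 1/2 I^A I^A, 1/2 I^A I^B.
Crossing each possibility with the father I^A I^A and summing P(type AB): 1/2·0 + 1/2·1/2 = 1/4.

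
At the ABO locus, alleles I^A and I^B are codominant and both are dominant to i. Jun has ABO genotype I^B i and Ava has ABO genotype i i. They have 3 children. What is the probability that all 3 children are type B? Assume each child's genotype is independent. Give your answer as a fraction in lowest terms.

ABO cross I^B i × i i → 1/2 O, 1/2 B.
So P(type B) = 1/2 per child.
All 3 independent: (1/2)^3 = 1/8.

1/8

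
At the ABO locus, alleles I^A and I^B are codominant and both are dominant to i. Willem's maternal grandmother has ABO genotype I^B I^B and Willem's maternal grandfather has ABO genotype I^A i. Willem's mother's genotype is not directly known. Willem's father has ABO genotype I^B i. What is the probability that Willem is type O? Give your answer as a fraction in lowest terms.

1/8

Willem's mother's ABO genotype from I^B I^B × I^A i: 1/2 I^A I^B, 1/2 I^B i.
Crossing each possibility with the father I^B i and summing P(type O): 1/2·0 + 1/2·1/4 = 1/8.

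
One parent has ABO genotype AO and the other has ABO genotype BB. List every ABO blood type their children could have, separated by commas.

B, AB

Gametes from AO × BB give offspring ABO genotypes AB, BO, i.e. phenotypes B, AB.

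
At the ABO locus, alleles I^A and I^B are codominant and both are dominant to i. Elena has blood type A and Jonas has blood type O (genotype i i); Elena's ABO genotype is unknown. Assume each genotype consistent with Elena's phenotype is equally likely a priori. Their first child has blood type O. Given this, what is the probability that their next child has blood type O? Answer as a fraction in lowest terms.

1/2

Possible genotypes: Elena ∈ {I^A I^A, I^A i}; Jonas ∈ {i i}.
Weight each parental genotype pair by prior × P(type-O child):
  I^A i × i i: posterior weight 1; P(next child type O) = 1/2.
Weighted sum = 1/2.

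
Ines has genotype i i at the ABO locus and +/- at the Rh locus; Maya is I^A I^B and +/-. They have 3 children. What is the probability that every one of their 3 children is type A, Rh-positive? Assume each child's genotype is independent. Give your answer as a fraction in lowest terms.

ABO cross i i × I^A I^B → 1/2 A, 1/2 B.
Rh cross +/- × +/- → 3/4 Rh+, 1/4 Rh-; so P(type A, Rh-positive) = 1/2 × 3/4 = 3/8 per child.
All 3 independent: (3/8)^3 = 27/512.

27/512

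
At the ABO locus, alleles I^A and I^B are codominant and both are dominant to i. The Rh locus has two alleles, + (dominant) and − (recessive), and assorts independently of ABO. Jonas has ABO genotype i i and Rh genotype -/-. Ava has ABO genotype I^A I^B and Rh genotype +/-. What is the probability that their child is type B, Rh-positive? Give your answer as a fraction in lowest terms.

ABO cross i i × I^A I^B → offspring phenotypes: 1/2 A, 1/2 B.
Rh cross -/- × +/- → 1/2 Rh+, 1/2 Rh-.
Independent loci: P(type B, Rh-positive) = 1/2 × 1/2 = 1/4.

1/4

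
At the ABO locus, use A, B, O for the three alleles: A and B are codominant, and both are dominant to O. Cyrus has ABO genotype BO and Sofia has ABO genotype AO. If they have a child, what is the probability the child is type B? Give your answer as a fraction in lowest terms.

ABO cross BO × AO → offspring phenotypes: 1/4 O, 1/4 A, 1/4 B, 1/4 AB.
So P(type B) = 1/4.

1/4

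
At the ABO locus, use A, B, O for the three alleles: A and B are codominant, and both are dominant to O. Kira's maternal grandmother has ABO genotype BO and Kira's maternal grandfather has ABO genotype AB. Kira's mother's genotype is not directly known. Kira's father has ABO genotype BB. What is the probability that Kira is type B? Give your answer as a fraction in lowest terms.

3/4

Kira's mother's ABO genotype from BO × AB: 1/4 AB, 1/4 AO, 1/4 BB, 1/4 BO.
Crossing each possibility with the father BB and summing P(type B): 1/4·1/2 + 1/4·1/2 + 1/4·1 + 1/4·1 = 3/4.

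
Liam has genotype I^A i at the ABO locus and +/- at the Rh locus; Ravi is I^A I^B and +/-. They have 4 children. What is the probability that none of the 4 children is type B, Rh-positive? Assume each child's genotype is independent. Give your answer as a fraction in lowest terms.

28561/65536

ABO cross I^A i × I^A I^B → 1/2 A, 1/4 B, 1/4 AB.
Rh cross +/- × +/- → 3/4 Rh+, 1/4 Rh-; so P(type B, Rh-positive) = 1/4 × 3/4 = 3/16 per child.
P(not type B, Rh-positive) = 13/16 for one child; (13/16)^4 = 28561/65536.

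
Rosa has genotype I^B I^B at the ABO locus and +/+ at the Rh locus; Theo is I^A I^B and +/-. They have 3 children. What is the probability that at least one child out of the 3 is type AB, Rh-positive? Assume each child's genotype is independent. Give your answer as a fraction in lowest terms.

ABO cross I^B I^B × I^A I^B → 1/2 B, 1/2 AB.
Rh cross +/+ × +/- → 1 Rh+; so P(type AB, Rh-positive) = 1/2 × 1 = 1/2 per child.
P(none) = (1/2)^3 = 1/8; P(at least one) = 1 − 1/8 = 7/8.

7/8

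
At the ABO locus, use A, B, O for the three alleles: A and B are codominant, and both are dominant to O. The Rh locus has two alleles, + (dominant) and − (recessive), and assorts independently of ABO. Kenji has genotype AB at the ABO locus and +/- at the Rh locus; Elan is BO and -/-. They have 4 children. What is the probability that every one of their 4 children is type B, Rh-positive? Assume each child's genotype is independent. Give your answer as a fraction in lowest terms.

ABO cross AB × BO → 1/4 A, 1/2 B, 1/4 AB.
Rh cross +/- × -/- → 1/2 Rh+, 1/2 Rh-; so P(type B, Rh-positive) = 1/2 × 1/2 = 1/4 per child.
All 4 independent: (1/4)^4 = 1/256.

1/256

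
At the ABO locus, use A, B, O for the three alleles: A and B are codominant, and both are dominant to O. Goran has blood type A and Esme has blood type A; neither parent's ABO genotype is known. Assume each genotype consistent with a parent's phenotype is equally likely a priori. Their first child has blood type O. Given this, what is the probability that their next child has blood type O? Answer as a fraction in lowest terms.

Possible genotypes: Goran ∈ {AA, AO}; Esme ∈ {AA, AO}.
Weight each parental genotype pair by prior × P(type-O child):
  AO × AO: posterior weight 1; P(next child type O) = 1/4.
Weighted sum = 1/4.

1/4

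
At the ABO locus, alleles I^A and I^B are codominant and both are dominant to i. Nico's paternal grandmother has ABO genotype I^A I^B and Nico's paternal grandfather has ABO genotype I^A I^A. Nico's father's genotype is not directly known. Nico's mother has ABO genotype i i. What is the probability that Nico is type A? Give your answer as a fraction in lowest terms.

3/4

Nico's father's ABO genotype from I^A I^B × I^A I^A: 1/2 I^A I^A, 1/2 I^A I^B.
Crossing each possibility with the mother i i and summing P(type A): 1/2·1 + 1/2·1/2 = 3/4.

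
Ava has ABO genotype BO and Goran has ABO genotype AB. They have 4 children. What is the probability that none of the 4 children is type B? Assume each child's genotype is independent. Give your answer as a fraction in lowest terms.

ABO cross BO × AB → 1/4 A, 1/2 B, 1/4 AB.
So P(type B) = 1/2 per child.
P(not type B) = 1/2 for one child; (1/2)^4 = 1/16.

1/16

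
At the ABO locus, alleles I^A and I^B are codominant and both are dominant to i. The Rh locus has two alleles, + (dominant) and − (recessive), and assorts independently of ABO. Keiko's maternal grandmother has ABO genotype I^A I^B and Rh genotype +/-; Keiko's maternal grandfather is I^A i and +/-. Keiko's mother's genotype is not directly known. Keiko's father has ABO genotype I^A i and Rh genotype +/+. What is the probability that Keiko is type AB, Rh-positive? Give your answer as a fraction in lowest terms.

1/8

Keiko's mother's ABO genotype from I^A I^B × I^A i: 1/4 I^A I^A, 1/4 I^A I^B, 1/4 I^A i, 1/4 I^B i.
Crossing each possibility with the father I^A i and summing P(type AB): 1/4·0 + 1/4·1/4 + 1/4·0 + 1/4·1/4 = 1/8.
Similarly for Rh via the mother's Rh distribution: P(Rh+) = 1.
Independent loci: 1/8 × 1 = 1/8.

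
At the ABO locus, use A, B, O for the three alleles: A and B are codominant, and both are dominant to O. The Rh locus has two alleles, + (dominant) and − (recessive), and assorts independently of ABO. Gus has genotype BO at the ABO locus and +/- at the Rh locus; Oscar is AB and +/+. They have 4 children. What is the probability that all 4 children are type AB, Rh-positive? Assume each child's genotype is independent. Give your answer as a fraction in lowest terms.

1/256

ABO cross BO × AB → 1/4 A, 1/2 B, 1/4 AB.
Rh cross +/- × +/+ → 1 Rh+; so P(type AB, Rh-positive) = 1/4 × 1 = 1/4 per child.
All 4 independent: (1/4)^4 = 1/256.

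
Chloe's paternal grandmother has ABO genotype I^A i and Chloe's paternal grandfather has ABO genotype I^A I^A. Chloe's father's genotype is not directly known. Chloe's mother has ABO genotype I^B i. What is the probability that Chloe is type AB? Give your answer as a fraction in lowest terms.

Chloe's father's ABO genotype from I^A i × I^A I^A: 1/2 I^A I^A, 1/2 I^A i.
Crossing each possibility with the mother I^B i and summing P(type AB): 1/2·1/2 + 1/2·1/4 = 3/8.

3/8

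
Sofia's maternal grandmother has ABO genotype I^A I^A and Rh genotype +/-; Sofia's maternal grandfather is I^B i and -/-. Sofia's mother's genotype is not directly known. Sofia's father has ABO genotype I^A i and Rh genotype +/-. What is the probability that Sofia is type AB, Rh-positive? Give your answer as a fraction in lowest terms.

Sofia's mother's ABO genotype from I^A I^A × I^B i: 1/2 I^A I^B, 1/2 I^A i.
Crossing each possibility with the father I^A i and summing P(type AB): 1/2·1/4 + 1/2·0 = 1/8.
Similarly for Rh via the mother's Rh distribution: P(Rh+) = 5/8.
Independent loci: 1/8 × 5/8 = 5/64.

5/64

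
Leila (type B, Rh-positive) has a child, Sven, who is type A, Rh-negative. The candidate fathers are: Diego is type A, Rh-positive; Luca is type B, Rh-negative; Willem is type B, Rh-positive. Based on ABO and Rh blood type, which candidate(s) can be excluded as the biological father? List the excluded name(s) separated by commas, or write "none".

A candidate is excluded only if no genotype consistent with his phenotype could produce a type A, Rh-negative child with a type B, Rh-positive mother.
Luca (type B, Rh-): no genotype consistent with that phenotype can produce a type-A Rh- child with a type-B mother.
Willem (type B, Rh+): no genotype consistent with that phenotype can produce a type-A Rh- child with a type-B mother.

Luca, Willem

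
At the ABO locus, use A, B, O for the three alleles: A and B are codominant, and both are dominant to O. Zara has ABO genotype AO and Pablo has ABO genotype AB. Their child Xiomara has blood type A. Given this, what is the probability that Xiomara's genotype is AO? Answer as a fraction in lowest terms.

Cross AO × AB → 1/4 AA, 1/4 AB, 1/4 AO, 1/4 BO.
Type-A genotypes among offspring: AA (1/4), AO (1/4); total 1/2.
P(AO | type A) = (1/4) / (1/2) = 1/2.

1/2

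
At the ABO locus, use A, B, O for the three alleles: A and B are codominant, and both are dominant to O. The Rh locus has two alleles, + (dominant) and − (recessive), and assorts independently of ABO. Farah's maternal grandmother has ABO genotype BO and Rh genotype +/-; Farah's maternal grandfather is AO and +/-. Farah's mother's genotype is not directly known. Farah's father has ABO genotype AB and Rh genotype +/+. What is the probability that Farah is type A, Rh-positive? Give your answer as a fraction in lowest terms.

3/8

Farah's mother's ABO genotype from BO × AO: 1/4 AB, 1/4 AO, 1/4 BO, 1/4 OO.
Crossing each possibility with the father AB and summing P(type A): 1/4·1/4 + 1/4·1/2 + 1/4·1/4 + 1/4·1/2 = 3/8.
Similarly for Rh via the mother's Rh distribution: P(Rh+) = 1.
Independent loci: 3/8 × 1 = 3/8.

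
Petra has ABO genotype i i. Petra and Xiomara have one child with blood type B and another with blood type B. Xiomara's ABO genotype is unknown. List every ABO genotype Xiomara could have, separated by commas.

I^A I^B, I^B I^B, I^B i

For each candidate genotype of Xiomara, check whether crossing it with i i can produce every observed child phenotype.
  I^A I^A → possible child types {A} ✗
  I^A I^B → possible child types {A, B} ✓
  I^A i → possible child types {O, A} ✗
  I^B I^B → possible child types {B} ✓
  I^B i → possible child types {O, B} ✓
  i i → possible child types {O} ✗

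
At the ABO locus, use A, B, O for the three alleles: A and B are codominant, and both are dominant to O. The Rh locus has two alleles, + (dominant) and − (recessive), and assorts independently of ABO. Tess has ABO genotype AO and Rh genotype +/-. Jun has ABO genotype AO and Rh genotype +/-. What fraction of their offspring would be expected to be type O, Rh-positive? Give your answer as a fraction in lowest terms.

3/16

ABO cross AO × AO → offspring phenotypes: 1/4 O, 3/4 A.
Rh cross +/- × +/- → 3/4 Rh+, 1/4 Rh-.
Independent loci: P(type O, Rh-positive) = 1/4 × 3/4 = 3/16.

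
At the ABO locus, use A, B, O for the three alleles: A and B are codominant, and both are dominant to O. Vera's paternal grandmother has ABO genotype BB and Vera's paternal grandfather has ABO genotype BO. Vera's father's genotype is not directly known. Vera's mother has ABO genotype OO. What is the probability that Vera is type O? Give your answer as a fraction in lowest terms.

1/4

Vera's father's ABO genotype from BB × BO: 1/2 BB, 1/2 BO.
Crossing each possibility with the mother OO and summing P(type O): 1/2·0 + 1/2·1/2 = 1/4.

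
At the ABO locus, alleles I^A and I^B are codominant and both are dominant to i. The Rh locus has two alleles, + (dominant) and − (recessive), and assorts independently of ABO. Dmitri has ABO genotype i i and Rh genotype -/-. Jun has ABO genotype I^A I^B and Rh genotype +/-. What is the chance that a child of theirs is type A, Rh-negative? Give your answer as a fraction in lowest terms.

1/4

ABO cross i i × I^A I^B → offspring phenotypes: 1/2 A, 1/2 B.
Rh cross -/- × +/- → 1/2 Rh+, 1/2 Rh-.
Independent loci: P(type A, Rh-negative) = 1/2 × 1/2 = 1/4.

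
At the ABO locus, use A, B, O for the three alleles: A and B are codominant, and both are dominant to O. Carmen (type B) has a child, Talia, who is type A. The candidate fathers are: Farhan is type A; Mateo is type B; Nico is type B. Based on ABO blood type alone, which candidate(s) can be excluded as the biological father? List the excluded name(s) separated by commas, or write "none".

A candidate is excluded only if no genotype consistent with his phenotype could produce a type A child with a type B mother.
Mateo (type B): no genotype consistent with that phenotype can produce a type-A child with a type-B mother.
Nico (type B): no genotype consistent with that phenotype can produce a type-A child with a type-B mother.

Mateo, Nico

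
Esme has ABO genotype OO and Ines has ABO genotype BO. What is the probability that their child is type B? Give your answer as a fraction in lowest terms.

1/2

ABO cross OO × BO → offspring phenotypes: 1/2 O, 1/2 B.
So P(type B) = 1/2.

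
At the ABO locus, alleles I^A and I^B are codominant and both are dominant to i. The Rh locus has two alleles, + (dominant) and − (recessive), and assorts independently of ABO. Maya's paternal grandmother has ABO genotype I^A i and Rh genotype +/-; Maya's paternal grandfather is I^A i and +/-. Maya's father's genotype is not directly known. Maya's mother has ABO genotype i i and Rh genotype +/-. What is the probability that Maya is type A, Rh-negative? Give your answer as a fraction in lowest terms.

Maya's father's ABO genotype from I^A i × I^A i: 1/4 I^A I^A, 1/2 I^A i, 1/4 i i.
Crossing each possibility with the mother i i and summing P(type A): 1/4·1 + 1/2·1/2 + 1/4·0 = 1/2.
Similarly for Rh via the father's Rh distribution: P(Rh-) = 1/4.
Independent loci: 1/2 × 1/4 = 1/8.

1/8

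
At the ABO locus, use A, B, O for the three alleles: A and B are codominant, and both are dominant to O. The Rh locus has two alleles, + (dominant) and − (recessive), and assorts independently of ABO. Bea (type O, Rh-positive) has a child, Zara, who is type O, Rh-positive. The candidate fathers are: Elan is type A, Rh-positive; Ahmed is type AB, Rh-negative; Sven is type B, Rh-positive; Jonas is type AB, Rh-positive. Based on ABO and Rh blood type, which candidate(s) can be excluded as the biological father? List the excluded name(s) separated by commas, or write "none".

A candidate is excluded only if no genotype consistent with his phenotype could produce a type O, Rh-positive child with a type O, Rh-positive mother.
Ahmed (type AB, Rh-): no genotype consistent with that phenotype can produce a type-O Rh+ child with a type-O mother.
Jonas (type AB, Rh+): no genotype consistent with that phenotype can produce a type-O Rh+ child with a type-O mother.

Ahmed, Jonas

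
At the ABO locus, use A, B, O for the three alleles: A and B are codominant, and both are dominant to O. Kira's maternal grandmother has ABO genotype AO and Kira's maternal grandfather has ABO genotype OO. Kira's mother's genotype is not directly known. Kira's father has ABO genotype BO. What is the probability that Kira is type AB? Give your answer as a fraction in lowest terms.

1/8

Kira's mother's ABO genotype from AO × OO: 1/2 AO, 1/2 OO.
Crossing each possibility with the father BO and summing P(type AB): 1/2·1/4 + 1/2·0 = 1/8.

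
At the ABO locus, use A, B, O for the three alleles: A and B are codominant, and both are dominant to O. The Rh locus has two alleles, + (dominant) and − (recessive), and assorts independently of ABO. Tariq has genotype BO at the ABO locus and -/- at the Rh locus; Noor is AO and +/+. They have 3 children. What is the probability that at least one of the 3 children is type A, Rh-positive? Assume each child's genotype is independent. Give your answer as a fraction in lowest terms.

ABO cross BO × AO → 1/4 O, 1/4 A, 1/4 B, 1/4 AB.
Rh cross -/- × +/+ → 1 Rh+; so P(type A, Rh-positive) = 1/4 × 1 = 1/4 per child.
P(none) = (3/4)^3 = 27/64; P(at least one) = 1 − 27/64 = 37/64.

37/64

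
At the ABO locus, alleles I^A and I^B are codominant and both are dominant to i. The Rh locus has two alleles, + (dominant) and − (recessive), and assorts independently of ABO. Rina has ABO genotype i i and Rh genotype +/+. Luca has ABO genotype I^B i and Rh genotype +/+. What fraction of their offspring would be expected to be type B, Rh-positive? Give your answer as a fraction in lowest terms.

1/2

ABO cross i i × I^B i → offspring phenotypes: 1/2 O, 1/2 B.
Rh cross +/+ × +/+ → 1 Rh+.
Independent loci: P(type B, Rh-positive) = 1/2 × 1 = 1/2.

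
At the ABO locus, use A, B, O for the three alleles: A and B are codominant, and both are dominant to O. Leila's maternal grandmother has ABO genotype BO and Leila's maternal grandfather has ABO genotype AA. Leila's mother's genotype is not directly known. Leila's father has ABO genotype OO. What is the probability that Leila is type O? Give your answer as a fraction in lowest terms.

1/4

Leila's mother's ABO genotype from BO × AA: 1/2 AB, 1/2 AO.
Crossing each possibility with the father OO and summing P(type O): 1/2·0 + 1/2·1/2 = 1/4.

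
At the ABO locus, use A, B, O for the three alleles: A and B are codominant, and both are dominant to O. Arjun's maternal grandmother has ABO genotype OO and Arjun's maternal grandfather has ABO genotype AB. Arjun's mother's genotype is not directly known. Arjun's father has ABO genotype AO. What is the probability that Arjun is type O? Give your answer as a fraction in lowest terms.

Arjun's mother's ABO genotype from OO × AB: 1/2 AO, 1/2 BO.
Crossing each possibility with the father AO and summing P(type O): 1/2·1/4 + 1/2·1/4 = 1/4.

1/4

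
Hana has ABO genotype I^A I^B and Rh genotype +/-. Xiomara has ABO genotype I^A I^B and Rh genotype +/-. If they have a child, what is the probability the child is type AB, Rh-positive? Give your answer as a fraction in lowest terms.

3/8

ABO cross I^A I^B × I^A I^B → offspring phenotypes: 1/4 A, 1/4 B, 1/2 AB.
Rh cross +/- × +/- → 3/4 Rh+, 1/4 Rh-.
Independent loci: P(type AB, Rh-positive) = 1/2 × 3/4 = 3/8.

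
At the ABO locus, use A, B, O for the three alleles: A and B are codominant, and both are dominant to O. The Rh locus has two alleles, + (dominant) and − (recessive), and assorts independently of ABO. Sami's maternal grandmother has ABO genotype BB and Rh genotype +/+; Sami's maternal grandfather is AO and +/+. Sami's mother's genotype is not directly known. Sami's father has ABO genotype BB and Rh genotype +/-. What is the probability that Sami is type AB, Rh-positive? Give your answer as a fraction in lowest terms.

Sami's mother's ABO genotype from BB × AO: 1/2 AB, 1/2 BO.
Crossing each possibility with the father BB and summing P(type AB): 1/2·1/2 + 1/2·0 = 1/4.
Similarly for Rh via the mother's Rh distribution: P(Rh+) = 1.
Independent loci: 1/4 × 1 = 1/4.

1/4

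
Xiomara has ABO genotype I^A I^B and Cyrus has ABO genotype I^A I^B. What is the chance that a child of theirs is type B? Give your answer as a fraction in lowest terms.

ABO cross I^A I^B × I^A I^B → offspring phenotypes: 1/4 A, 1/4 B, 1/2 AB.
So P(type B) = 1/4.

1/4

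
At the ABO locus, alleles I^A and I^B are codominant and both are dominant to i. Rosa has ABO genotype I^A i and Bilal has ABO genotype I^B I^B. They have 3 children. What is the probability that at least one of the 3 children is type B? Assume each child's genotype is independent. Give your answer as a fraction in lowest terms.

7/8

ABO cross I^A i × I^B I^B → 1/2 B, 1/2 AB.
So P(type B) = 1/2 per child.
P(none) = (1/2)^3 = 1/8; P(at least one) = 1 − 1/8 = 7/8.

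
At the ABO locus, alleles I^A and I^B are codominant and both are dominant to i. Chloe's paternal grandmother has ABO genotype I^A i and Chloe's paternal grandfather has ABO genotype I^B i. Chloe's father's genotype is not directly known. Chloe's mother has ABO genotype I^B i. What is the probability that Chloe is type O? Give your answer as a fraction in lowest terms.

Chloe's father's ABO genotype from I^A i × I^B i: 1/4 I^A I^B, 1/4 I^A i, 1/4 I^B i, 1/4 i i.
Crossing each possibility with the mother I^B i and summing P(type O): 1/4·0 + 1/4·1/4 + 1/4·1/4 + 1/4·1/2 = 1/4.

1/4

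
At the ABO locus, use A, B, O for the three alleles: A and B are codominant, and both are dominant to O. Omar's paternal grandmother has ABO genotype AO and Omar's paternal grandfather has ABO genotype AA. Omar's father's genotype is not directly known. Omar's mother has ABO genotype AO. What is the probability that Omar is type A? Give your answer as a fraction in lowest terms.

7/8

Omar's father's ABO genotype from AO × AA: 1/2 AA, 1/2 AO.
Crossing each possibility with the mother AO and summing P(type A): 1/2·1 + 1/2·3/4 = 7/8.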